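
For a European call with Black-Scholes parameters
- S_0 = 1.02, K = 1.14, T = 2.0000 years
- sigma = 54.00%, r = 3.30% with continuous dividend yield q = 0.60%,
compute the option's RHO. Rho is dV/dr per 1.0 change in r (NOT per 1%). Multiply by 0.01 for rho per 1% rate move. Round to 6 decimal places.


d1 = 0.3069031532; d2 = -0.4567721704
phi(d1) = 0.3805897309; exp(-qT) = 0.9880717129; exp(-rT) = 0.9361308643
N(d2) = 0.3239174054
Rho = K*T*exp(-rT)*N(d2) = 1.1400 * 2.0000 * 0.9361308643 * 0.3239174054 = 0.691362

Answer: Rho = 0.691362


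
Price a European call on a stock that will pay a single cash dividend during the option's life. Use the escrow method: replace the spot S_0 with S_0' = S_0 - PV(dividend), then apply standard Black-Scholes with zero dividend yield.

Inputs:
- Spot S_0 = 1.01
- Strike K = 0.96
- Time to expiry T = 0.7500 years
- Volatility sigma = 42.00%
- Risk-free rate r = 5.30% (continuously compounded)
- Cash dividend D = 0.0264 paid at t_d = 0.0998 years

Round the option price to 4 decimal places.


Answer: Price = 0.1702

Derivation:
PV(D) = D * exp(-r * t_d) = 0.0264 * 0.99472456 = 0.02626073
S_0' = S_0 - PV(D) = 1.0100 - 0.02626073 = 0.98373927
d1 = (ln(S_0'/K) + (r + sigma^2/2)*T) / (sigma*sqrt(T)) = 0.35830800
d2 = d1 - sigma*sqrt(T) = -0.00542267
exp(-rT) = 0.96102967
N(d1) = 0.63994358; N(d2) = 0.49783668
C = S_0' * N(d1) - K * exp(-rT) * N(d2) = 0.98373927 * 0.63994358 - 0.9600 * 0.96102967 * 0.49783668 = 0.1702


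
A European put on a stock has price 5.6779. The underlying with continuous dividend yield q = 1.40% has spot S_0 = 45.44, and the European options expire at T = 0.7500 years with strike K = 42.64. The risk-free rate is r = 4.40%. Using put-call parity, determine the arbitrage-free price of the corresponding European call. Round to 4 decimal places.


Answer: Call price = 9.3874

Derivation:
Put-call parity: C - P = S_0 * exp(-qT) - K * exp(-rT).
S_0 * exp(-qT) = 45.4400 * 0.98955493 = 44.96537614
K * exp(-rT) = 42.6400 * 0.96753856 = 41.25584418
C = P + S*exp(-qT) - K*exp(-rT)
C = 5.6779 + 44.96537614 - 41.25584418 = 9.3874


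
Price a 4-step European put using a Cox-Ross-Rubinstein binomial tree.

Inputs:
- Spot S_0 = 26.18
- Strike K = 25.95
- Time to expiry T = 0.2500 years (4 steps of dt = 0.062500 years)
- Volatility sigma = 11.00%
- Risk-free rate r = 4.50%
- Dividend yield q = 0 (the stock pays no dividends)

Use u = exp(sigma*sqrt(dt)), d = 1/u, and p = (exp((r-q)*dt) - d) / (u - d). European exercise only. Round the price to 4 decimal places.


Answer: Price = V(0,0) = 0.3450

Derivation:
dt = T/N = 0.062500
u = exp(sigma*sqrt(dt)) = 1.027882; d = 1/u = 0.972875
p = (exp((r-q)*dt) - d) / (u - d) = 0.544327
Discount per step: exp(-r*dt) = 0.997191
Stock lattice S(k, i) with i counting down-moves:
  k=0: S(0,0) = 26.1800
  k=1: S(1,0) = 26.9099; S(1,1) = 25.4699
  k=2: S(2,0) = 27.6602; S(2,1) = 26.1800; S(2,2) = 24.7790
  k=3: S(3,0) = 28.4314; S(3,1) = 26.9099; S(3,2) = 25.4699; S(3,3) = 24.1068
  k=4: S(4,0) = 29.2242; S(4,1) = 27.6602; S(4,2) = 26.1800; S(4,3) = 24.7790; S(4,4) = 23.4529
Terminal payoffs V(N, i) = max(K - S_T, 0):
  V(4,0) = 0.000000; V(4,1) = 0.000000; V(4,2) = 0.000000; V(4,3) = 1.171019; V(4,4) = 2.497062
Backward induction: V(k, i) = exp(-r*dt) * [p * V(k+1, i) + (1-p) * V(k+1, i+1)].
  V(3,0) = exp(-r*dt) * [p*0.000000 + (1-p)*0.000000] = 0.000000
  V(3,1) = exp(-r*dt) * [p*0.000000 + (1-p)*0.000000] = 0.000000
  V(3,2) = exp(-r*dt) * [p*0.000000 + (1-p)*1.171019] = 0.532103
  V(3,3) = exp(-r*dt) * [p*1.171019 + (1-p)*2.497062] = 1.770275
  V(2,0) = exp(-r*dt) * [p*0.000000 + (1-p)*0.000000] = 0.000000
  V(2,1) = exp(-r*dt) * [p*0.000000 + (1-p)*0.532103] = 0.241784
  V(2,2) = exp(-r*dt) * [p*0.532103 + (1-p)*1.770275] = 1.093225
  V(1,0) = exp(-r*dt) * [p*0.000000 + (1-p)*0.241784] = 0.109865
  V(1,1) = exp(-r*dt) * [p*0.241784 + (1-p)*1.093225] = 0.627993
  V(0,0) = exp(-r*dt) * [p*0.109865 + (1-p)*0.627993] = 0.344990


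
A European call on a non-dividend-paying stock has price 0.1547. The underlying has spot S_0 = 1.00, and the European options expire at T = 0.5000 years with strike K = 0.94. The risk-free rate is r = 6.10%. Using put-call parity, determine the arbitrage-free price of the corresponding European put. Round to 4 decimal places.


Answer: Put price = 0.0665

Derivation:
Put-call parity: C - P = S_0 * exp(-qT) - K * exp(-rT).
S_0 * exp(-qT) = 1.0000 * 1.00000000 = 1.00000000
K * exp(-rT) = 0.9400 * 0.96996043 = 0.91176281
P = C - S*exp(-qT) + K*exp(-rT)
P = 0.1547 - 1.00000000 + 0.91176281 = 0.0665


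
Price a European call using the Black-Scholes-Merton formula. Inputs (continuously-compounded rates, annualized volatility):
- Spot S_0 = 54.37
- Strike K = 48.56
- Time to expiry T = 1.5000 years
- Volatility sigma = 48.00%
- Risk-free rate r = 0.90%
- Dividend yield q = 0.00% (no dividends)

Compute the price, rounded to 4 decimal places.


d1 = (ln(S/K) + (r - q + 0.5*sigma^2) * T) / (sigma * sqrt(T)) = 0.50914071
d2 = d1 - sigma * sqrt(T) = -0.07873683
exp(-rT) = 0.98659072; exp(-qT) = 1.00000000
C = S_0 * exp(-qT) * N(d1) - K * exp(-rT) * N(d2)
N(d1) = 0.69467320; N(d2) = 0.46862097
C = 54.3700 * 1.00000000 * 0.69467320 - 48.5600 * 0.98659072 * 0.46862097 = 15.3183

Answer: Price = 15.3183


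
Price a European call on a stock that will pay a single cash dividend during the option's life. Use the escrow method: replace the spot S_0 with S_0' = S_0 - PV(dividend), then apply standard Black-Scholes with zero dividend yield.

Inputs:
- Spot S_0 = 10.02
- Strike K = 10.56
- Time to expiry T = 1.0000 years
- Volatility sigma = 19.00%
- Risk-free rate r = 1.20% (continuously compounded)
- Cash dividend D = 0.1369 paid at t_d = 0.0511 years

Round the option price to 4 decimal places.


PV(D) = D * exp(-r * t_d) = 0.1369 * 0.99938699 = 0.13681608
S_0' = S_0 - PV(D) = 10.0200 - 0.13681608 = 9.88318392
d1 = (ln(S_0'/K) + (r + sigma^2/2)*T) / (sigma*sqrt(T)) = -0.19046610
d2 = d1 - sigma*sqrt(T) = -0.38046610
exp(-rT) = 0.98807171
N(d1) = 0.42447195; N(d2) = 0.35179973
C = S_0' * N(d1) - K * exp(-rT) * N(d2) = 9.88318392 * 0.42447195 - 10.5600 * 0.98807171 * 0.35179973 = 0.5244

Answer: Price = 0.5244


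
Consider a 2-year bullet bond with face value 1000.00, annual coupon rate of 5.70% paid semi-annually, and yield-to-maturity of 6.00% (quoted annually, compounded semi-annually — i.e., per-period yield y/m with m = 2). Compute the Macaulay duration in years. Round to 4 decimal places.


Coupon per period c = face * coupon_rate / m = 28.500000
Periods per year m = 2; per-period yield y/m = 0.030000
Number of cashflows N = 4
Cashflows (t years, CF_t, discount factor 1/(1+y/m)^(m*t), PV):
  t = 0.5000: CF_t = 28.500000, DF = 0.970874, PV = 27.669903
  t = 1.0000: CF_t = 28.500000, DF = 0.942596, PV = 26.863983
  t = 1.5000: CF_t = 28.500000, DF = 0.915142, PV = 26.081537
  t = 2.0000: CF_t = 1028.500000, DF = 0.888487, PV = 913.808929
Price P = sum_t PV_t = 994.424352
Macaulay numerator sum_t t * PV_t:
  t * PV_t at t = 0.5000: 13.834951
  t * PV_t at t = 1.0000: 26.863983
  t * PV_t at t = 1.5000: 39.122306
  t * PV_t at t = 2.0000: 1827.617858
Macaulay duration D = (sum_t t * PV_t) / P = 1907.439098 / 994.424352 = 1.918134

Answer: Macaulay duration = 1.9181 years


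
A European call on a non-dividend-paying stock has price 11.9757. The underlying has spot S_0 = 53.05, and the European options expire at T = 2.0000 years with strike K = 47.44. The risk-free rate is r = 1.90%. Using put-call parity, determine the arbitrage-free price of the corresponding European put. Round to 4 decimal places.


Answer: Put price = 4.5968

Derivation:
Put-call parity: C - P = S_0 * exp(-qT) - K * exp(-rT).
S_0 * exp(-qT) = 53.0500 * 1.00000000 = 53.05000000
K * exp(-rT) = 47.4400 * 0.96271294 = 45.67110192
P = C - S*exp(-qT) + K*exp(-rT)
P = 11.9757 - 53.05000000 + 45.67110192 = 4.5968


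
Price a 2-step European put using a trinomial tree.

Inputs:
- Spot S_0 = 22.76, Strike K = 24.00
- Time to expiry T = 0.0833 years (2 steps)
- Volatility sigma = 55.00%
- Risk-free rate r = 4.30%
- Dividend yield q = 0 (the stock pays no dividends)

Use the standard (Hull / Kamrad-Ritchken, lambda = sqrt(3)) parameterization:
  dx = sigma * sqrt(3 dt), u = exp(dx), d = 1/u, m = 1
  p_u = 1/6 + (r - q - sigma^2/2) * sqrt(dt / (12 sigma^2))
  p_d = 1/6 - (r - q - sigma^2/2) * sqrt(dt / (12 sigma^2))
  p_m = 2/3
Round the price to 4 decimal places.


dt = T/N = 0.041650; dx = sigma*sqrt(3*dt) = 0.194415
u = exp(dx) = 1.214601; d = 1/u = 0.823316
p_u = 0.155071, p_m = 0.666667, p_d = 0.178262
Discount per step: exp(-r*dt) = 0.998211
Stock lattice S(k, j) with j the centered position index:
  k=0: S(0,+0) = 22.7600
  k=1: S(1,-1) = 18.7387; S(1,+0) = 22.7600; S(1,+1) = 27.6443
  k=2: S(2,-2) = 15.4278; S(2,-1) = 18.7387; S(2,+0) = 22.7600; S(2,+1) = 27.6443; S(2,+2) = 33.5768
Terminal payoffs V(N, j) = max(K - S_T, 0):
  V(2,-2) = 8.572160; V(2,-1) = 5.261333; V(2,+0) = 1.240000; V(2,+1) = 0.000000; V(2,+2) = 0.000000
Backward induction: V(k, j) = exp(-r*dt) * [p_u * V(k+1, j+1) + p_m * V(k+1, j) + p_d * V(k+1, j-1)]
  V(1,-1) = exp(-r*dt) * [p_u*1.240000 + p_m*5.261333 + p_d*8.572160] = 5.218579
  V(1,+0) = exp(-r*dt) * [p_u*0.000000 + p_m*1.240000 + p_d*5.261333] = 1.761405
  V(1,+1) = exp(-r*dt) * [p_u*0.000000 + p_m*0.000000 + p_d*1.240000] = 0.220649
  V(0,+0) = exp(-r*dt) * [p_u*0.220649 + p_m*1.761405 + p_d*5.218579] = 2.134934

Answer: Price = V(0,0) = 2.1349


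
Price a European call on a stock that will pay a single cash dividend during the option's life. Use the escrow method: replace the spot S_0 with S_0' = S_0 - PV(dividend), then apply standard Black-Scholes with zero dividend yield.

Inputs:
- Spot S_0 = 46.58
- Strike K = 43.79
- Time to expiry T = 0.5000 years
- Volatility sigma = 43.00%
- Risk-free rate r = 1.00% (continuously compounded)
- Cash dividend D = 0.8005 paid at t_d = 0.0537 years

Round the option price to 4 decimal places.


PV(D) = D * exp(-r * t_d) = 0.8005 * 0.99946314 = 0.80007025
S_0' = S_0 - PV(D) = 46.5800 - 0.80007025 = 45.77992975
d1 = (ln(S_0'/K) + (r + sigma^2/2)*T) / (sigma*sqrt(T)) = 0.31463061
d2 = d1 - sigma*sqrt(T) = 0.01057470
exp(-rT) = 0.99501248
N(d1) = 0.62347893; N(d2) = 0.50421862
C = S_0' * N(d1) - K * exp(-rT) * N(d2) = 45.77992975 * 0.62347893 - 43.7900 * 0.99501248 * 0.50421862 = 6.5732

Answer: Price = 6.5732


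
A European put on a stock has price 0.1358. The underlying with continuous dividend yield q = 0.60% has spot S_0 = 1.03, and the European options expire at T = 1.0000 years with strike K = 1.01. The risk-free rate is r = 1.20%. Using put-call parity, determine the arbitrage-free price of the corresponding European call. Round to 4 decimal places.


Answer: Call price = 0.1617

Derivation:
Put-call parity: C - P = S_0 * exp(-qT) - K * exp(-rT).
S_0 * exp(-qT) = 1.0300 * 0.99401796 = 1.02383850
K * exp(-rT) = 1.0100 * 0.98807171 = 0.99795243
C = P + S*exp(-qT) - K*exp(-rT)
C = 0.1358 + 1.02383850 - 0.99795243 = 0.1617


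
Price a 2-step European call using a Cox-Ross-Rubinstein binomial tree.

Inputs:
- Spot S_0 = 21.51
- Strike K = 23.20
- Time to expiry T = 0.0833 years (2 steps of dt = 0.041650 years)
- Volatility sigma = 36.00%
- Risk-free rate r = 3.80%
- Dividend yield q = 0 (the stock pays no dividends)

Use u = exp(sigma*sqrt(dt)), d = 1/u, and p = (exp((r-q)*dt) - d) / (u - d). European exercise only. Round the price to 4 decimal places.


dt = T/N = 0.041650
u = exp(sigma*sqrt(dt)) = 1.076236; d = 1/u = 0.929164
p = (exp((r-q)*dt) - d) / (u - d) = 0.492411
Discount per step: exp(-r*dt) = 0.998419
Stock lattice S(k, i) with i counting down-moves:
  k=0: S(0,0) = 21.5100
  k=1: S(1,0) = 23.1498; S(1,1) = 19.9863
  k=2: S(2,0) = 24.9147; S(2,1) = 21.5100; S(2,2) = 18.5706
Terminal payoffs V(N, i) = max(S_T - K, 0):
  V(2,0) = 1.714699; V(2,1) = 0.000000; V(2,2) = 0.000000
Backward induction: V(k, i) = exp(-r*dt) * [p * V(k+1, i) + (1-p) * V(k+1, i+1)].
  V(1,0) = exp(-r*dt) * [p*1.714699 + (1-p)*0.000000] = 0.843001
  V(1,1) = exp(-r*dt) * [p*0.000000 + (1-p)*0.000000] = 0.000000
  V(0,0) = exp(-r*dt) * [p*0.843001 + (1-p)*0.000000] = 0.414446

Answer: Price = V(0,0) = 0.4144


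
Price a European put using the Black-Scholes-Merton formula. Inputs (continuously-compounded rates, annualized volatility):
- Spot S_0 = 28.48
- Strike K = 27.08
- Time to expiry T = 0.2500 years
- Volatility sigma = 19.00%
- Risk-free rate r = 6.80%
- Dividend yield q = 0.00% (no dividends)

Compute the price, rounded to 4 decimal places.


Answer: Price = 0.3675

Derivation:
d1 = (ln(S/K) + (r - q + 0.5*sigma^2) * T) / (sigma * sqrt(T)) = 0.75704356
d2 = d1 - sigma * sqrt(T) = 0.66204356
exp(-rT) = 0.98314368; exp(-qT) = 1.00000000
P = K * exp(-rT) * N(-d2) - S_0 * exp(-qT) * N(-d1)
N(-d1) = 0.22451188; N(-d2) = 0.25397165
P = 27.0800 * 0.98314368 * 0.25397165 - 28.4800 * 1.00000000 * 0.22451188 = 0.3675


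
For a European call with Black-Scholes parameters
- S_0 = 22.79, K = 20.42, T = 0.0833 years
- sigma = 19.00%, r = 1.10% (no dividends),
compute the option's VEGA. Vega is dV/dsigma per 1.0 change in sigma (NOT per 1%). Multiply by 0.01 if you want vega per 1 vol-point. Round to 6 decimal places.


Answer: Vega = 0.323215

Derivation:
d1 = 2.0465428760; d2 = 1.9917055712
phi(d1) = 0.0491387473; exp(-qT) = 1.0000000000; exp(-rT) = 0.9990841197
Vega = S * exp(-qT) * phi(d1) * sqrt(T) = 22.7900 * 1.0000000000 * 0.0491387473 * 0.2886173938 = 0.323215


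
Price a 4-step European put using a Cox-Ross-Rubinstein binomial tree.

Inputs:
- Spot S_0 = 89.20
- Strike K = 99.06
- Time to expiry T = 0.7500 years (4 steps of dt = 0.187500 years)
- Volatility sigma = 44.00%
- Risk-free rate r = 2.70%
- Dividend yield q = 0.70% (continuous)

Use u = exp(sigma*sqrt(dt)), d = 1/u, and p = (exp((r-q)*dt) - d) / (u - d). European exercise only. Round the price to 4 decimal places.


dt = T/N = 0.187500
u = exp(sigma*sqrt(dt)) = 1.209885; d = 1/u = 0.826525
p = (exp((r-q)*dt) - d) / (u - d) = 0.462312
Discount per step: exp(-r*dt) = 0.994950
Stock lattice S(k, i) with i counting down-moves:
  k=0: S(0,0) = 89.2000
  k=1: S(1,0) = 107.9218; S(1,1) = 73.7260
  k=2: S(2,0) = 130.5730; S(2,1) = 89.2000; S(2,2) = 60.9363
  k=3: S(3,0) = 157.9783; S(3,1) = 107.9218; S(3,2) = 73.7260; S(3,3) = 50.3654
  k=4: S(4,0) = 191.1357; S(4,1) = 130.5730; S(4,2) = 89.2000; S(4,3) = 60.9363; S(4,4) = 41.6282
Terminal payoffs V(N, i) = max(K - S_T, 0):
  V(4,0) = 0.000000; V(4,1) = 0.000000; V(4,2) = 9.860000; V(4,3) = 38.123651; V(4,4) = 57.431764
Backward induction: V(k, i) = exp(-r*dt) * [p * V(k+1, i) + (1-p) * V(k+1, i+1)].
  V(3,0) = exp(-r*dt) * [p*0.000000 + (1-p)*0.000000] = 0.000000
  V(3,1) = exp(-r*dt) * [p*0.000000 + (1-p)*9.860000] = 5.274828
  V(3,2) = exp(-r*dt) * [p*9.860000 + (1-p)*38.123651] = 24.930483
  V(3,3) = exp(-r*dt) * [p*38.123651 + (1-p)*57.431764] = 48.260445
  V(2,0) = exp(-r*dt) * [p*0.000000 + (1-p)*5.274828] = 2.821887
  V(2,1) = exp(-r*dt) * [p*5.274828 + (1-p)*24.930483] = 15.763424
  V(2,2) = exp(-r*dt) * [p*24.930483 + (1-p)*48.260445] = 37.285477
  V(1,0) = exp(-r*dt) * [p*2.821887 + (1-p)*15.763424] = 9.731003
  V(1,1) = exp(-r*dt) * [p*15.763424 + (1-p)*37.285477] = 27.197528
  V(0,0) = exp(-r*dt) * [p*9.731003 + (1-p)*27.197528] = 19.025973

Answer: Price = V(0,0) = 19.0260


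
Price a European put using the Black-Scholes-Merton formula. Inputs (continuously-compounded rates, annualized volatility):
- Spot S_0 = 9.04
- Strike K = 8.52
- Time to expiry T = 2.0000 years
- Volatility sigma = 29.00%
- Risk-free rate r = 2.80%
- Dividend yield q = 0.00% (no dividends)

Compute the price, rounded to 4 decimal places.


d1 = (ln(S/K) + (r - q + 0.5*sigma^2) * T) / (sigma * sqrt(T)) = 0.48605748
d2 = d1 - sigma * sqrt(T) = 0.07593555
exp(-rT) = 0.94553914; exp(-qT) = 1.00000000
P = K * exp(-rT) * N(-d2) - S_0 * exp(-qT) * N(-d1)
N(-d1) = 0.31346321; N(-d2) = 0.46973519
P = 8.5200 * 0.94553914 * 0.46973519 - 9.0400 * 1.00000000 * 0.31346321 = 0.9505

Answer: Price = 0.9505


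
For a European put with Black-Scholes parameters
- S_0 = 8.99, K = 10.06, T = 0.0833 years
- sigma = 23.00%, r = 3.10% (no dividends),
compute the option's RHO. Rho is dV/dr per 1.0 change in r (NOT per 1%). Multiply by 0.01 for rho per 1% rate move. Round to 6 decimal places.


Answer: Rho = -0.797662

Derivation:
d1 = -1.6219567090; d2 = -1.6883387096
phi(d1) = 0.1070659460; exp(-qT) = 1.0000000000; exp(-rT) = 0.9974210313
N(-d2) = 0.9543268857
Rho = -K*T*exp(-rT)*N(-d2) = -10.0600 * 0.0833 * 0.9974210313 * 0.9543268857 = -0.797662


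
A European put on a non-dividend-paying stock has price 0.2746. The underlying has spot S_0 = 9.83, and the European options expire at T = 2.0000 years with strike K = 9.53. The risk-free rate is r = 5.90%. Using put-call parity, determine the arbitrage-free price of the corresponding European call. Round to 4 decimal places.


Put-call parity: C - P = S_0 * exp(-qT) - K * exp(-rT).
S_0 * exp(-qT) = 9.8300 * 1.00000000 = 9.83000000
K * exp(-rT) = 9.5300 * 0.88869605 = 8.46927338
C = P + S*exp(-qT) - K*exp(-rT)
C = 0.2746 + 9.83000000 - 8.46927338 = 1.6353

Answer: Call price = 1.6353


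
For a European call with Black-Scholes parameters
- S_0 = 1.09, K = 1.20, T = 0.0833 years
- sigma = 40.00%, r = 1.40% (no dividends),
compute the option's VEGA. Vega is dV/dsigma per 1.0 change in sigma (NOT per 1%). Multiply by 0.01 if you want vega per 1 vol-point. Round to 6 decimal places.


Answer: Vega = 0.093667

Derivation:
d1 = -0.7649717451; d2 = -0.8804187026
phi(d1) = 0.2977415596; exp(-qT) = 1.0000000000; exp(-rT) = 0.9988344797
Vega = S * exp(-qT) * phi(d1) * sqrt(T) = 1.0900 * 1.0000000000 * 0.2977415596 * 0.2886173938 = 0.093667


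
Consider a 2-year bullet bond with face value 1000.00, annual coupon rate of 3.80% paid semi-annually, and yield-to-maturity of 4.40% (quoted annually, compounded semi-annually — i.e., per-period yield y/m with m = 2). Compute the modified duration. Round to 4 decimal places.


Answer: Modified duration = 1.9025

Derivation:
Coupon per period c = face * coupon_rate / m = 19.000000
Periods per year m = 2; per-period yield y/m = 0.022000
Number of cashflows N = 4
Cashflows (t years, CF_t, discount factor 1/(1+y/m)^(m*t), PV):
  t = 0.5000: CF_t = 19.000000, DF = 0.978474, PV = 18.590998
  t = 1.0000: CF_t = 19.000000, DF = 0.957411, PV = 18.190800
  t = 1.5000: CF_t = 19.000000, DF = 0.936801, PV = 17.799218
  t = 2.0000: CF_t = 1019.000000, DF = 0.916635, PV = 934.051024
Price P = sum_t PV_t = 988.632040
First compute Macaulay numerator sum_t t * PV_t:
  t * PV_t at t = 0.5000: 9.295499
  t * PV_t at t = 1.0000: 18.190800
  t * PV_t at t = 1.5000: 26.698826
  t * PV_t at t = 2.0000: 1868.102048
Macaulay duration D = 1922.287174 / 988.632040 = 1.944391
Modified duration = D / (1 + y/m) = 1.944391 / (1 + 0.022000) = 1.902535


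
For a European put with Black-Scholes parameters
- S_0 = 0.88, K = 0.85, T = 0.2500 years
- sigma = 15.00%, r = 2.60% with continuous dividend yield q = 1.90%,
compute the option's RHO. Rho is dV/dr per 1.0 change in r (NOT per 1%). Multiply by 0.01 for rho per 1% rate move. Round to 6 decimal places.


d1 = 0.5233074398; d2 = 0.4483074398
phi(d1) = 0.3478917637; exp(-qT) = 0.9952612634; exp(-rT) = 0.9935210793
N(-d2) = 0.3269656660
Rho = -K*T*exp(-rT)*N(-d2) = -0.8500 * 0.2500 * 0.9935210793 * 0.3269656660 = -0.069030

Answer: Rho = -0.069030


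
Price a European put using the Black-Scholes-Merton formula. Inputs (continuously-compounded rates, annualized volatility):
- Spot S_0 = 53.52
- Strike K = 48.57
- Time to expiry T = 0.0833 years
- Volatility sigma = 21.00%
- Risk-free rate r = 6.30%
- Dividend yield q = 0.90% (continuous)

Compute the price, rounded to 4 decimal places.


Answer: Price = 0.0598

Derivation:
d1 = (ln(S/K) + (r - q + 0.5*sigma^2) * T) / (sigma * sqrt(T)) = 1.70574026
d2 = d1 - sigma * sqrt(T) = 1.64513060
exp(-rT) = 0.99476585; exp(-qT) = 0.99925058
P = K * exp(-rT) * N(-d2) - S_0 * exp(-qT) * N(-d1)
N(-d1) = 0.04402823; N(-d2) = 0.04997144
P = 48.5700 * 0.99476585 * 0.04997144 - 53.5200 * 0.99925058 * 0.04402823 = 0.0598


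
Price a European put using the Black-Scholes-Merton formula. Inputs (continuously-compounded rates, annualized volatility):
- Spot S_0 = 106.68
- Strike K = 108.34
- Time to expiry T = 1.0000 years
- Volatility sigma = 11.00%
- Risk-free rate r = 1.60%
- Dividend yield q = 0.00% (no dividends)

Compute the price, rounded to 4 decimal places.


Answer: Price = 4.6481

Derivation:
d1 = (ln(S/K) + (r - q + 0.5*sigma^2) * T) / (sigma * sqrt(T)) = 0.06008426
d2 = d1 - sigma * sqrt(T) = -0.04991574
exp(-rT) = 0.98412732; exp(-qT) = 1.00000000
P = K * exp(-rT) * N(-d2) - S_0 * exp(-qT) * N(-d1)
N(-d1) = 0.47604426; N(-d2) = 0.51990523
P = 108.3400 * 0.98412732 * 0.51990523 - 106.6800 * 1.00000000 * 0.47604426 = 4.6481


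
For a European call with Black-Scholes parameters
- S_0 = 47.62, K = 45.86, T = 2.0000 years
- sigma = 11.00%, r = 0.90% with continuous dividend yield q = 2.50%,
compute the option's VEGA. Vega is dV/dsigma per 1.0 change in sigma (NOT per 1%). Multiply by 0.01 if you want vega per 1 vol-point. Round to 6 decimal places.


Answer: Vega = 25.390404

Derivation:
d1 = 0.1141627988; d2 = -0.0414006930
phi(d1) = 0.3963509965; exp(-qT) = 0.9512294245; exp(-rT) = 0.9821610324
Vega = S * exp(-qT) * phi(d1) * sqrt(T) = 47.6200 * 0.9512294245 * 0.3963509965 * 1.4142135624 = 25.390404


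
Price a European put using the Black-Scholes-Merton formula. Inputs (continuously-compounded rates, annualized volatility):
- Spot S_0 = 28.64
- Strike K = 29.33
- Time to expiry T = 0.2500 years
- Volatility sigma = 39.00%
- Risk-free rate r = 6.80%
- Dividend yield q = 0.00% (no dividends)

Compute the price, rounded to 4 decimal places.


d1 = (ln(S/K) + (r - q + 0.5*sigma^2) * T) / (sigma * sqrt(T)) = 0.06259466
d2 = d1 - sigma * sqrt(T) = -0.13240534
exp(-rT) = 0.98314368; exp(-qT) = 1.00000000
P = K * exp(-rT) * N(-d2) - S_0 * exp(-qT) * N(-d1)
N(-d1) = 0.47504464; N(-d2) = 0.55266815
P = 29.3300 * 0.98314368 * 0.55266815 - 28.6400 * 1.00000000 * 0.47504464 = 2.3312

Answer: Price = 2.3312


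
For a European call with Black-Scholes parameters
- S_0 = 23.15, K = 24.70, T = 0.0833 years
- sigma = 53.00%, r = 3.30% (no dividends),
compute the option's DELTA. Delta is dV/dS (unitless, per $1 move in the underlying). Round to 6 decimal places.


Answer: Delta = 0.370994

Derivation:
d1 = -0.3292213752; d2 = -0.4821885939
phi(d1) = 0.3778976489; exp(-qT) = 1.0000000000; exp(-rT) = 0.9972548748
N(d1) = 0.3709941838
Delta = exp(-qT) * N(d1) = 1.0000000000 * 0.3709941838 = 0.370994


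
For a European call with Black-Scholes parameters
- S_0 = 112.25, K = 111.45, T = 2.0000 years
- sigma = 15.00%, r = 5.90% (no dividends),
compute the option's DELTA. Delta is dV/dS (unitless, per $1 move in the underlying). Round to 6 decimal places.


d1 = 0.6960404035; d2 = 0.4839083692
phi(d1) = 0.3131181590; exp(-qT) = 1.0000000000; exp(-rT) = 0.8886960526
N(d1) = 0.7567982364
Delta = exp(-qT) * N(d1) = 1.0000000000 * 0.7567982364 = 0.756798

Answer: Delta = 0.756798


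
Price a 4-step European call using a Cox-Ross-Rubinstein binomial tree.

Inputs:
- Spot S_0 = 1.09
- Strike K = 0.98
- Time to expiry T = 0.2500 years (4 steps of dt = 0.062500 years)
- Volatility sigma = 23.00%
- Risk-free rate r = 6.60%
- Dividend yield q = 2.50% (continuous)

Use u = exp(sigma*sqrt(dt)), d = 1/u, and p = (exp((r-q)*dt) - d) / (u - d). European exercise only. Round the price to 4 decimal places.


Answer: Price = V(0,0) = 0.1278

Derivation:
dt = T/N = 0.062500
u = exp(sigma*sqrt(dt)) = 1.059185; d = 1/u = 0.944122
p = (exp((r-q)*dt) - d) / (u - d) = 0.507928
Discount per step: exp(-r*dt) = 0.995883
Stock lattice S(k, i) with i counting down-moves:
  k=0: S(0,0) = 1.0900
  k=1: S(1,0) = 1.1545; S(1,1) = 1.0291
  k=2: S(2,0) = 1.2228; S(2,1) = 1.0900; S(2,2) = 0.9716
  k=3: S(3,0) = 1.2952; S(3,1) = 1.1545; S(3,2) = 1.0291; S(3,3) = 0.9173
  k=4: S(4,0) = 1.3719; S(4,1) = 1.2228; S(4,2) = 1.0900; S(4,3) = 0.9716; S(4,4) = 0.8660
Terminal payoffs V(N, i) = max(S_T - K, 0):
  V(4,0) = 0.391874; V(4,1) = 0.242842; V(4,2) = 0.110000; V(4,3) = 0.000000; V(4,4) = 0.000000
Backward induction: V(k, i) = exp(-r*dt) * [p * V(k+1, i) + (1-p) * V(k+1, i+1)].
  V(3,0) = exp(-r*dt) * [p*0.391874 + (1-p)*0.242842] = 0.317228
  V(3,1) = exp(-r*dt) * [p*0.242842 + (1-p)*0.110000] = 0.176744
  V(3,2) = exp(-r*dt) * [p*0.110000 + (1-p)*0.000000] = 0.055642
  V(3,3) = exp(-r*dt) * [p*0.000000 + (1-p)*0.000000] = 0.000000
  V(2,0) = exp(-r*dt) * [p*0.317228 + (1-p)*0.176744] = 0.247078
  V(2,1) = exp(-r*dt) * [p*0.176744 + (1-p)*0.055642] = 0.116671
  V(2,2) = exp(-r*dt) * [p*0.055642 + (1-p)*0.000000] = 0.028146
  V(1,0) = exp(-r*dt) * [p*0.247078 + (1-p)*0.116671] = 0.182155
  V(1,1) = exp(-r*dt) * [p*0.116671 + (1-p)*0.028146] = 0.072809
  V(0,0) = exp(-r*dt) * [p*0.182155 + (1-p)*0.072809] = 0.127821


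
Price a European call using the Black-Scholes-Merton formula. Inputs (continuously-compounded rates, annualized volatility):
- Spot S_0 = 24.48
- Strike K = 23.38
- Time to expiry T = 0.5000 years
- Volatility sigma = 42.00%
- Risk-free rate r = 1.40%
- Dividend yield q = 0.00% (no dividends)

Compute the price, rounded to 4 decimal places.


d1 = (ln(S/K) + (r - q + 0.5*sigma^2) * T) / (sigma * sqrt(T)) = 0.32687022
d2 = d1 - sigma * sqrt(T) = 0.02988537
exp(-rT) = 0.99302444; exp(-qT) = 1.00000000
C = S_0 * exp(-qT) * N(d1) - K * exp(-rT) * N(d2)
N(d1) = 0.62811698; N(d2) = 0.51192076
C = 24.4800 * 1.00000000 * 0.62811698 - 23.3800 * 0.99302444 * 0.51192076 = 3.4911

Answer: Price = 3.4911


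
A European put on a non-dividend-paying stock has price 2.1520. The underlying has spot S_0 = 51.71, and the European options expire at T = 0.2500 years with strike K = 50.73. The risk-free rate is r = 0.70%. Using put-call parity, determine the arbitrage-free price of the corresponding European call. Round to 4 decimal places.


Answer: Call price = 3.2207

Derivation:
Put-call parity: C - P = S_0 * exp(-qT) - K * exp(-rT).
S_0 * exp(-qT) = 51.7100 * 1.00000000 = 51.71000000
K * exp(-rT) = 50.7300 * 0.99825153 = 50.64130014
C = P + S*exp(-qT) - K*exp(-rT)
C = 2.1520 + 51.71000000 - 50.64130014 = 3.2207


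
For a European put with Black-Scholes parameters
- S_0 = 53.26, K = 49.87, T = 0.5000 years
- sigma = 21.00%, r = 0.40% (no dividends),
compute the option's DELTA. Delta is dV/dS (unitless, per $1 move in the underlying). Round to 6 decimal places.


d1 = 0.5306059305; d2 = 0.3821135064
phi(d1) = 0.3465563456; exp(-qT) = 1.0000000000; exp(-rT) = 0.9980019987
N(-d1) = 0.2978459426
Delta = -exp(-qT) * N(-d1) = -1.0000000000 * 0.2978459426 = -0.297846

Answer: Delta = -0.297846


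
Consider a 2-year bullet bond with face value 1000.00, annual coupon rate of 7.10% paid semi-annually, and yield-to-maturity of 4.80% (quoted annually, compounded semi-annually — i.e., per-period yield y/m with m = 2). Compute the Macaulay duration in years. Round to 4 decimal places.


Coupon per period c = face * coupon_rate / m = 35.500000
Periods per year m = 2; per-period yield y/m = 0.024000
Number of cashflows N = 4
Cashflows (t years, CF_t, discount factor 1/(1+y/m)^(m*t), PV):
  t = 0.5000: CF_t = 35.500000, DF = 0.976562, PV = 34.667969
  t = 1.0000: CF_t = 35.500000, DF = 0.953674, PV = 33.855438
  t = 1.5000: CF_t = 35.500000, DF = 0.931323, PV = 33.061951
  t = 2.0000: CF_t = 1035.500000, DF = 0.909495, PV = 941.781764
Price P = sum_t PV_t = 1043.367122
Macaulay numerator sum_t t * PV_t:
  t * PV_t at t = 0.5000: 17.333984
  t * PV_t at t = 1.0000: 33.855438
  t * PV_t at t = 1.5000: 49.592927
  t * PV_t at t = 2.0000: 1883.563527
Macaulay duration D = (sum_t t * PV_t) / P = 1984.345877 / 1043.367122 = 1.901867

Answer: Macaulay duration = 1.9019 years


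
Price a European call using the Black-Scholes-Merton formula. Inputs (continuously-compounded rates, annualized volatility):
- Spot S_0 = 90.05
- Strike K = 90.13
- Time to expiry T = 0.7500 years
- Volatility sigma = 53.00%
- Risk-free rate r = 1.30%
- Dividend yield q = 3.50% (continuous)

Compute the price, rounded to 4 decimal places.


d1 = (ln(S/K) + (r - q + 0.5*sigma^2) * T) / (sigma * sqrt(T)) = 0.19161384
d2 = d1 - sigma * sqrt(T) = -0.26737963
exp(-rT) = 0.99029738; exp(-qT) = 0.97409154
C = S_0 * exp(-qT) * N(d1) - K * exp(-rT) * N(d2)
N(d1) = 0.57597765; N(d2) = 0.39458844
C = 90.0500 * 0.97409154 * 0.57597765 - 90.1300 * 0.99029738 * 0.39458844 = 15.3038

Answer: Price = 15.3038


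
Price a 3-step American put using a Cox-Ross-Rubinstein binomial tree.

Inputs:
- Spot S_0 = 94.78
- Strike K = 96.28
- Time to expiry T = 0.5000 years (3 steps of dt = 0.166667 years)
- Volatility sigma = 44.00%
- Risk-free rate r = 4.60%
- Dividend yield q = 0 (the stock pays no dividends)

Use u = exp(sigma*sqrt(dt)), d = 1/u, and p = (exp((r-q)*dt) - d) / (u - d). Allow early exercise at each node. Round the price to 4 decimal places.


Answer: Price = V(0,0) = 12.4844

Derivation:
dt = T/N = 0.166667
u = exp(sigma*sqrt(dt)) = 1.196774; d = 1/u = 0.835580
p = (exp((r-q)*dt) - d) / (u - d) = 0.476521
Discount per step: exp(-r*dt) = 0.992363
Stock lattice S(k, i) with i counting down-moves:
  k=0: S(0,0) = 94.7800
  k=1: S(1,0) = 113.4302; S(1,1) = 79.1963
  k=2: S(2,0) = 135.7503; S(2,1) = 94.7800; S(2,2) = 66.1748
  k=3: S(3,0) = 162.4623; S(3,1) = 113.4302; S(3,2) = 79.1963; S(3,3) = 55.2943
Terminal payoffs V(N, i) = max(K - S_T, 0):
  V(3,0) = 0.000000; V(3,1) = 0.000000; V(3,2) = 17.083733; V(3,3) = 40.985653
Backward induction: V(k, i) = exp(-r*dt) * [p * V(k+1, i) + (1-p) * V(k+1, i+1)]; then take max(V_cont, immediate exercise) for American.
  V(2,0) = exp(-r*dt) * [p*0.000000 + (1-p)*0.000000] = 0.000000; exercise = 0.000000; V(2,0) = max -> 0.000000
  V(2,1) = exp(-r*dt) * [p*0.000000 + (1-p)*17.083733] = 8.874682; exercise = 1.500000; V(2,1) = max -> 8.874682
  V(2,2) = exp(-r*dt) * [p*17.083733 + (1-p)*40.985653] = 29.369863; exercise = 30.105187; V(2,2) = max -> 30.105187
  V(1,0) = exp(-r*dt) * [p*0.000000 + (1-p)*8.874682] = 4.610233; exercise = 0.000000; V(1,0) = max -> 4.610233
  V(1,1) = exp(-r*dt) * [p*8.874682 + (1-p)*30.105187] = 19.835757; exercise = 17.083733; V(1,1) = max -> 19.835757
  V(0,0) = exp(-r*dt) * [p*4.610233 + (1-p)*19.835757] = 12.484400; exercise = 1.500000; V(0,0) = max -> 12.484400


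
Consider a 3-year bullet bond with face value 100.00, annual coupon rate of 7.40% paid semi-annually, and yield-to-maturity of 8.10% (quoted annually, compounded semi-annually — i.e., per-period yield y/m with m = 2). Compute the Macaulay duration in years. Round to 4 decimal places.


Coupon per period c = face * coupon_rate / m = 3.700000
Periods per year m = 2; per-period yield y/m = 0.040500
Number of cashflows N = 6
Cashflows (t years, CF_t, discount factor 1/(1+y/m)^(m*t), PV):
  t = 0.5000: CF_t = 3.700000, DF = 0.961076, PV = 3.555983
  t = 1.0000: CF_t = 3.700000, DF = 0.923668, PV = 3.417571
  t = 1.5000: CF_t = 3.700000, DF = 0.887715, PV = 3.284547
  t = 2.0000: CF_t = 3.700000, DF = 0.853162, PV = 3.156701
  t = 2.5000: CF_t = 3.700000, DF = 0.819954, PV = 3.033830
  t = 3.0000: CF_t = 103.700000, DF = 0.788039, PV = 81.719603
Price P = sum_t PV_t = 98.168235
Macaulay numerator sum_t t * PV_t:
  t * PV_t at t = 0.5000: 1.777991
  t * PV_t at t = 1.0000: 3.417571
  t * PV_t at t = 1.5000: 4.926820
  t * PV_t at t = 2.0000: 6.313401
  t * PV_t at t = 2.5000: 7.584576
  t * PV_t at t = 3.0000: 245.158810
Macaulay duration D = (sum_t t * PV_t) / P = 269.179169 / 98.168235 = 2.742019

Answer: Macaulay duration = 2.7420 years


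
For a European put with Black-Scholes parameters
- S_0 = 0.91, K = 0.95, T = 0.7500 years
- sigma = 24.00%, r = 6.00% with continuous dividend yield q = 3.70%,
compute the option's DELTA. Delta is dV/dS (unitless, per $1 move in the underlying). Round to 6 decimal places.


Answer: Delta = -0.494095

Derivation:
d1 = -0.0200503408; d2 = -0.2278964377
phi(d1) = 0.3988620978; exp(-qT) = 0.9726314943; exp(-rT) = 0.9559974818
N(-d1) = 0.5079983928
Delta = -exp(-qT) * N(-d1) = -0.9726314943 * 0.5079983928 = -0.494095


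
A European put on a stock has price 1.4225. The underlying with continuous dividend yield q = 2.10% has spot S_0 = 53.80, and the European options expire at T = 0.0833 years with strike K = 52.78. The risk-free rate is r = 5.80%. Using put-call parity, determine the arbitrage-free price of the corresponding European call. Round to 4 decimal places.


Put-call parity: C - P = S_0 * exp(-qT) - K * exp(-rT).
S_0 * exp(-qT) = 53.8000 * 0.99825223 = 53.70596993
K * exp(-rT) = 52.7800 * 0.99518025 = 52.52561372
C = P + S*exp(-qT) - K*exp(-rT)
C = 1.4225 + 53.70596993 - 52.52561372 = 2.6029

Answer: Call price = 2.6029


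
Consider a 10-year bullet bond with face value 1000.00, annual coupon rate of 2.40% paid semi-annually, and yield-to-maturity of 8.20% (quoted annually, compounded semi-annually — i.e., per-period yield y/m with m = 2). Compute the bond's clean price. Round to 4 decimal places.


Answer: Price = 609.3476

Derivation:
Coupon per period c = face * coupon_rate / m = 12.000000
Periods per year m = 2; per-period yield y/m = 0.041000
Number of cashflows N = 20
Cashflows (t years, CF_t, discount factor 1/(1+y/m)^(m*t), PV):
  t = 0.5000: CF_t = 12.000000, DF = 0.960615, PV = 11.527378
  t = 1.0000: CF_t = 12.000000, DF = 0.922781, PV = 11.073369
  t = 1.5000: CF_t = 12.000000, DF = 0.886437, PV = 10.637242
  t = 2.0000: CF_t = 12.000000, DF = 0.851524, PV = 10.218292
  t = 2.5000: CF_t = 12.000000, DF = 0.817987, PV = 9.815843
  t = 3.0000: CF_t = 12.000000, DF = 0.785770, PV = 9.429244
  t = 3.5000: CF_t = 12.000000, DF = 0.754823, PV = 9.057871
  t = 4.0000: CF_t = 12.000000, DF = 0.725094, PV = 8.701125
  t = 4.5000: CF_t = 12.000000, DF = 0.696536, PV = 8.358429
  t = 5.0000: CF_t = 12.000000, DF = 0.669103, PV = 8.029231
  t = 5.5000: CF_t = 12.000000, DF = 0.642750, PV = 7.712998
  t = 6.0000: CF_t = 12.000000, DF = 0.617435, PV = 7.409220
  t = 6.5000: CF_t = 12.000000, DF = 0.593117, PV = 7.117406
  t = 7.0000: CF_t = 12.000000, DF = 0.569757, PV = 6.837086
  t = 7.5000: CF_t = 12.000000, DF = 0.547317, PV = 6.567806
  t = 8.0000: CF_t = 12.000000, DF = 0.525761, PV = 6.309131
  t = 8.5000: CF_t = 12.000000, DF = 0.505054, PV = 6.060645
  t = 9.0000: CF_t = 12.000000, DF = 0.485162, PV = 5.821945
  t = 9.5000: CF_t = 12.000000, DF = 0.466054, PV = 5.592647
  t = 10.0000: CF_t = 1012.000000, DF = 0.447698, PV = 453.070643
Price P = sum_t PV_t = 609.347552


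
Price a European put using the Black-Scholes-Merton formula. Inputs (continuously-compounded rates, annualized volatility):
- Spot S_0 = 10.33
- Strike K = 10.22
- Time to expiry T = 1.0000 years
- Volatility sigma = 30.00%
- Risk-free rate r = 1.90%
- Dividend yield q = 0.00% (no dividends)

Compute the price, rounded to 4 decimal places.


Answer: Price = 1.0684

Derivation:
d1 = (ln(S/K) + (r - q + 0.5*sigma^2) * T) / (sigma * sqrt(T)) = 0.24901899
d2 = d1 - sigma * sqrt(T) = -0.05098101
exp(-rT) = 0.98117936; exp(-qT) = 1.00000000
P = K * exp(-rT) * N(-d2) - S_0 * exp(-qT) * N(-d1)
N(-d1) = 0.40167304; N(-d2) = 0.52032967
P = 10.2200 * 0.98117936 * 0.52032967 - 10.3300 * 1.00000000 * 0.40167304 = 1.0684


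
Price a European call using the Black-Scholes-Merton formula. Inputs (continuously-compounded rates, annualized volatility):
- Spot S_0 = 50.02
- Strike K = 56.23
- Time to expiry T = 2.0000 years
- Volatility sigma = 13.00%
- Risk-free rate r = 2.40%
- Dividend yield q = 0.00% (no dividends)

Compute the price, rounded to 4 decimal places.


d1 = (ln(S/K) + (r - q + 0.5*sigma^2) * T) / (sigma * sqrt(T)) = -0.28353620
d2 = d1 - sigma * sqrt(T) = -0.46738397
exp(-rT) = 0.95313379; exp(-qT) = 1.00000000
C = S_0 * exp(-qT) * N(d1) - K * exp(-rT) * N(d2)
N(d1) = 0.38838292; N(d2) = 0.32011260
C = 50.0200 * 1.00000000 * 0.38838292 - 56.2300 * 0.95313379 * 0.32011260 = 2.2706

Answer: Price = 2.2706


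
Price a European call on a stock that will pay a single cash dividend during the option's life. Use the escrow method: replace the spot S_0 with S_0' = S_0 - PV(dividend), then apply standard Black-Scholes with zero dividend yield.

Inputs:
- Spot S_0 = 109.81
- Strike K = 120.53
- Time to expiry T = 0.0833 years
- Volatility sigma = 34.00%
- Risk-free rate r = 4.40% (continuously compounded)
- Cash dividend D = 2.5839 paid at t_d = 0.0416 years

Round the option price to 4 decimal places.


PV(D) = D * exp(-r * t_d) = 2.5839 * 0.99817127 = 2.57917476
S_0' = S_0 - PV(D) = 109.8100 - 2.57917476 = 107.23082524
d1 = (ln(S_0'/K) + (r + sigma^2/2)*T) / (sigma*sqrt(T)) = -1.10501461
d2 = d1 - sigma*sqrt(T) = -1.20314452
exp(-rT) = 0.99634151
N(d1) = 0.13457663; N(d2) = 0.11446020
C = S_0' * N(d1) - K * exp(-rT) * N(d2) = 107.23082524 * 0.13457663 - 120.5300 * 0.99634151 * 0.11446020 = 0.6853

Answer: Price = 0.6853


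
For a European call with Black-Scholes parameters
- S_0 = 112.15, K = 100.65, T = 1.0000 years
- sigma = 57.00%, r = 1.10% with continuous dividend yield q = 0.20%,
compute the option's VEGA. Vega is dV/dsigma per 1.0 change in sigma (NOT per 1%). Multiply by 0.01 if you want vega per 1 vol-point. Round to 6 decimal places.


Answer: Vega = 39.589261

Derivation:
d1 = 0.4905931735; d2 = -0.0794068265
phi(d1) = 0.3537094859; exp(-qT) = 0.9980019987; exp(-rT) = 0.9890602788
Vega = S * exp(-qT) * phi(d1) * sqrt(T) = 112.1500 * 0.9980019987 * 0.3537094859 * 1.0000000000 = 39.589261


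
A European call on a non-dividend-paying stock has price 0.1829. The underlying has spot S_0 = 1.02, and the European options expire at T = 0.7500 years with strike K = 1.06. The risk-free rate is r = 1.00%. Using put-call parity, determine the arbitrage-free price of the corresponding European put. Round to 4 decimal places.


Answer: Put price = 0.2150

Derivation:
Put-call parity: C - P = S_0 * exp(-qT) - K * exp(-rT).
S_0 * exp(-qT) = 1.0200 * 1.00000000 = 1.02000000
K * exp(-rT) = 1.0600 * 0.99252805 = 1.05207974
P = C - S*exp(-qT) + K*exp(-rT)
P = 0.1829 - 1.02000000 + 1.05207974 = 0.2150


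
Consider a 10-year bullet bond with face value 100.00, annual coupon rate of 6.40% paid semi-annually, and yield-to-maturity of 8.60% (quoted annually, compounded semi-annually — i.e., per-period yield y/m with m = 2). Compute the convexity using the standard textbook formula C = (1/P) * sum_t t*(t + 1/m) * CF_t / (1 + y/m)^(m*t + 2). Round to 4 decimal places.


Coupon per period c = face * coupon_rate / m = 3.200000
Periods per year m = 2; per-period yield y/m = 0.043000
Number of cashflows N = 20
Cashflows (t years, CF_t, discount factor 1/(1+y/m)^(m*t), PV):
  t = 0.5000: CF_t = 3.200000, DF = 0.958773, PV = 3.068073
  t = 1.0000: CF_t = 3.200000, DF = 0.919245, PV = 2.941585
  t = 1.5000: CF_t = 3.200000, DF = 0.881347, PV = 2.820311
  t = 2.0000: CF_t = 3.200000, DF = 0.845012, PV = 2.704038
  t = 2.5000: CF_t = 3.200000, DF = 0.810174, PV = 2.592558
  t = 3.0000: CF_t = 3.200000, DF = 0.776773, PV = 2.485674
  t = 3.5000: CF_t = 3.200000, DF = 0.744749, PV = 2.383196
  t = 4.0000: CF_t = 3.200000, DF = 0.714045, PV = 2.284944
  t = 4.5000: CF_t = 3.200000, DF = 0.684607, PV = 2.190742
  t = 5.0000: CF_t = 3.200000, DF = 0.656382, PV = 2.100424
  t = 5.5000: CF_t = 3.200000, DF = 0.629322, PV = 2.013829
  t = 6.0000: CF_t = 3.200000, DF = 0.603376, PV = 1.930804
  t = 6.5000: CF_t = 3.200000, DF = 0.578501, PV = 1.851203
  t = 7.0000: CF_t = 3.200000, DF = 0.554651, PV = 1.774883
  t = 7.5000: CF_t = 3.200000, DF = 0.531784, PV = 1.701709
  t = 8.0000: CF_t = 3.200000, DF = 0.509860, PV = 1.631552
  t = 8.5000: CF_t = 3.200000, DF = 0.488840, PV = 1.564288
  t = 9.0000: CF_t = 3.200000, DF = 0.468687, PV = 1.499797
  t = 9.5000: CF_t = 3.200000, DF = 0.449364, PV = 1.437964
  t = 10.0000: CF_t = 103.200000, DF = 0.430838, PV = 44.462464
Price P = sum_t PV_t = 85.440038
Convexity numerator sum_t t*(t + 1/m) * CF_t / (1+y/m)^(m*t + 2):
  t = 0.5000: term = 1.410156
  t = 1.0000: term = 4.056057
  t = 1.5000: term = 7.777673
  t = 2.0000: term = 12.428369
  t = 2.5000: term = 17.873972
  t = 3.0000: term = 23.991909
  t = 3.5000: term = 30.670386
  t = 4.0000: term = 37.807625
  t = 4.5000: term = 45.311152
  t = 5.0000: term = 53.097121
  t = 5.5000: term = 61.089688
  t = 6.0000: term = 69.220426
  t = 6.5000: term = 77.427770
  t = 7.0000: term = 85.656504
  t = 7.5000: term = 93.857285
  t = 8.0000: term = 101.986183
  t = 8.5000: term = 110.004273
  t = 9.0000: term = 117.877231
  t = 9.5000: term = 125.574977
  t = 10.0000: term = 4291.550338
Convexity = (1/P) * sum = 5368.669094 / 85.440038 = 62.835519

Answer: Convexity = 62.8355
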